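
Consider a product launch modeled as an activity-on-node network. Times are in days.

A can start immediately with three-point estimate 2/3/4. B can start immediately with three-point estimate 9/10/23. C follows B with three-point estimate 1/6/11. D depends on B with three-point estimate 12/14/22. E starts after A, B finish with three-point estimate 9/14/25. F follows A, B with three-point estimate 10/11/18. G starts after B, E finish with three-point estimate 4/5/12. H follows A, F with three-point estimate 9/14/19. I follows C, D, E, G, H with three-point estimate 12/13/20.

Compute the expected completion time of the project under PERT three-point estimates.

te_A = (2 + 4·3 + 4)/6 = 18/6 = 3
te_B = (9 + 4·10 + 23)/6 = 72/6 = 12
te_C = (1 + 4·6 + 11)/6 = 36/6 = 6
te_D = (12 + 4·14 + 22)/6 = 90/6 = 15
te_E = (9 + 4·14 + 25)/6 = 90/6 = 15
te_F = (10 + 4·11 + 18)/6 = 72/6 = 12
te_G = (4 + 4·5 + 12)/6 = 36/6 = 6
te_H = (9 + 4·14 + 19)/6 = 84/6 = 14
te_I = (12 + 4·13 + 20)/6 = 84/6 = 14

Forward pass:
ES_A = 0; EF_A = 3
ES_B = 0; EF_B = 12
ES_C = 12; EF_C = 12+6 = 18
ES_D = 12; EF_D = 12+15 = 27
ES_E = max(EF_A=3, EF_B=12) = 12; EF_E = 12+15 = 27
ES_F = max(EF_A=3, EF_B=12) = 12; EF_F = 12+12 = 24
ES_G = max(EF_B=12, EF_E=27) = 27; EF_G = 27+6 = 33
ES_H = max(EF_A=3, EF_F=24) = 24; EF_H = 24+14 = 38
ES_I = max(EF_C=18, EF_D=27, EF_E=27, EF_G=33, EF_H=38) = 38; EF_I = 38+14 = 52
Expected project duration μ = 52 days. Critical path: B → F → H → I.

52 days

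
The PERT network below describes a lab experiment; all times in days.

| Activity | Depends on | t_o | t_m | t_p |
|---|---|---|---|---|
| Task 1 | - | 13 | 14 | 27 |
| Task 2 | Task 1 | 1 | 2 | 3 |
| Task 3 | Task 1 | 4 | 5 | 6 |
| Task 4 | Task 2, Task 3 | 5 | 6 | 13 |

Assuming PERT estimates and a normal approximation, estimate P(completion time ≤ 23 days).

te_Task 1 = (13 + 4·14 + 27)/6 = 96/6 = 16; σ²_Task 1 = ((27−13)/6)² = 5.444
te_Task 2 = (1 + 4·2 + 3)/6 = 12/6 = 2; σ²_Task 2 = ((3−1)/6)² = 0.111
te_Task 3 = (4 + 4·5 + 6)/6 = 30/6 = 5; σ²_Task 3 = ((6−4)/6)² = 0.111
te_Task 4 = (5 + 4·6 + 13)/6 = 42/6 = 7; σ²_Task 4 = ((13−5)/6)² = 1.778

Forward pass:
ES_Task 1 = 0; EF_Task 1 = 16
ES_Task 2 = 16; EF_Task 2 = 16+2 = 18
ES_Task 3 = 16; EF_Task 3 = 16+5 = 21
ES_Task 4 = max(EF_Task 2=18, EF_Task 3=21) = 21; EF_Task 4 = 21+7 = 28
Expected project duration μ = 28 days. Critical path: Task 1 → Task 3 → Task 4.

Variance along critical path = 5.444 + 0.111 + 1.778 = 7.333; σ = √7.333 = 2.708 days.
Z = (23 − 28) / 2.708 = -1.846
P(T ≤ 23) = Φ(-1.846) ≈ 0.032

0.032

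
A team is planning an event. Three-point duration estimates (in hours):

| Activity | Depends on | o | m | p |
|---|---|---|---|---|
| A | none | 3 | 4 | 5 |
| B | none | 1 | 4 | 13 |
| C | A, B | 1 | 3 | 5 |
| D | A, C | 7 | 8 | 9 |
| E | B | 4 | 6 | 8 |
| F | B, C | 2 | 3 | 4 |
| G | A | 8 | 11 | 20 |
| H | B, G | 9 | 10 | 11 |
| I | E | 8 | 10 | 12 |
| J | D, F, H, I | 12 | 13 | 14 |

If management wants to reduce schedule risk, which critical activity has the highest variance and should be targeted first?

G

te_A = (3 + 4·4 + 5)/6 = 24/6 = 4; σ²_A = ((5−3)/6)² = 0.111
te_B = (1 + 4·4 + 13)/6 = 30/6 = 5; σ²_B = ((13−1)/6)² = 4.000
te_C = (1 + 4·3 + 5)/6 = 18/6 = 3; σ²_C = ((5−1)/6)² = 0.444
te_D = (7 + 4·8 + 9)/6 = 48/6 = 8; σ²_D = ((9−7)/6)² = 0.111
te_E = (4 + 4·6 + 8)/6 = 36/6 = 6; σ²_E = ((8−4)/6)² = 0.444
te_F = (2 + 4·3 + 4)/6 = 18/6 = 3; σ²_F = ((4−2)/6)² = 0.111
te_G = (8 + 4·11 + 20)/6 = 72/6 = 12; σ²_G = ((20−8)/6)² = 4.000
te_H = (9 + 4·10 + 11)/6 = 60/6 = 10; σ²_H = ((11−9)/6)² = 0.111
te_I = (8 + 4·10 + 12)/6 = 60/6 = 10; σ²_I = ((12−8)/6)² = 0.444
te_J = (12 + 4·13 + 14)/6 = 78/6 = 13; σ²_J = ((14−12)/6)² = 0.111

Forward pass:
ES_A = 0; EF_A = 4
ES_B = 0; EF_B = 5
ES_C = max(EF_A=4, EF_B=5) = 5; EF_C = 5+3 = 8
ES_D = max(EF_A=4, EF_C=8) = 8; EF_D = 8+8 = 16
ES_E = 5; EF_E = 5+6 = 11
ES_F = max(EF_B=5, EF_C=8) = 8; EF_F = 8+3 = 11
ES_G = 4; EF_G = 4+12 = 16
ES_H = max(EF_B=5, EF_G=16) = 16; EF_H = 16+10 = 26
ES_I = 11; EF_I = 11+10 = 21
ES_J = max(EF_D=16, EF_F=11, EF_H=26, EF_I=21) = 26; EF_J = 26+13 = 39
Expected project duration μ = 39 hours. Critical path: A → G → H → J.

Variances on critical path: σ²_A=0.111, σ²_G=4.000, σ²_H=0.111, σ²_J=0.111.
Largest is σ²_G = 4.000.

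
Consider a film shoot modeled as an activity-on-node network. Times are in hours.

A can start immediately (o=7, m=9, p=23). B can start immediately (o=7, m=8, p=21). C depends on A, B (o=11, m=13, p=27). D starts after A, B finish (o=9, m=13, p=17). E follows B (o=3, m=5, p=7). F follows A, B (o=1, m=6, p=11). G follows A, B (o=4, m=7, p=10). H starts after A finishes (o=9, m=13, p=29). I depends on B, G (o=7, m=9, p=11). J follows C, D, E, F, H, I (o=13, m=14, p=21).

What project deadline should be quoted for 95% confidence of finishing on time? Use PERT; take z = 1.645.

te_A = (7 + 4·9 + 23)/6 = 66/6 = 11; σ²_A = ((23−7)/6)² = 7.111
te_B = (7 + 4·8 + 21)/6 = 60/6 = 10; σ²_B = ((21−7)/6)² = 5.444
te_C = (11 + 4·13 + 27)/6 = 90/6 = 15; σ²_C = ((27−11)/6)² = 7.111
te_D = (9 + 4·13 + 17)/6 = 78/6 = 13; σ²_D = ((17−9)/6)² = 1.778
te_E = (3 + 4·5 + 7)/6 = 30/6 = 5; σ²_E = ((7−3)/6)² = 0.444
te_F = (1 + 4·6 + 11)/6 = 36/6 = 6; σ²_F = ((11−1)/6)² = 2.778
te_G = (4 + 4·7 + 10)/6 = 42/6 = 7; σ²_G = ((10−4)/6)² = 1.000
te_H = (9 + 4·13 + 29)/6 = 90/6 = 15; σ²_H = ((29−9)/6)² = 11.111
te_I = (7 + 4·9 + 11)/6 = 54/6 = 9; σ²_I = ((11−7)/6)² = 0.444
te_J = (13 + 4·14 + 21)/6 = 90/6 = 15; σ²_J = ((21−13)/6)² = 1.778

Forward pass:
ES_A = 0; EF_A = 11
ES_B = 0; EF_B = 10
ES_C = max(EF_A=11, EF_B=10) = 11; EF_C = 11+15 = 26
ES_D = max(EF_A=11, EF_B=10) = 11; EF_D = 11+13 = 24
ES_E = 10; EF_E = 10+5 = 15
ES_F = max(EF_A=11, EF_B=10) = 11; EF_F = 11+6 = 17
ES_G = max(EF_A=11, EF_B=10) = 11; EF_G = 11+7 = 18
ES_H = 11; EF_H = 11+15 = 26
ES_I = max(EF_B=10, EF_G=18) = 18; EF_I = 18+9 = 27
ES_J = max(EF_C=26, EF_D=24, EF_E=15, EF_F=17, EF_H=26, EF_I=27) = 27; EF_J = 27+15 = 42
Expected project duration μ = 42 hours. Critical path: A → G → I → J.

Variance along critical path = 7.111 + 1.000 + 0.444 + 1.778 = 10.333; σ = 3.215 hours.
D = μ + z·σ = 42 + 1.645·3.215 = 47.3 hours

47.3 hours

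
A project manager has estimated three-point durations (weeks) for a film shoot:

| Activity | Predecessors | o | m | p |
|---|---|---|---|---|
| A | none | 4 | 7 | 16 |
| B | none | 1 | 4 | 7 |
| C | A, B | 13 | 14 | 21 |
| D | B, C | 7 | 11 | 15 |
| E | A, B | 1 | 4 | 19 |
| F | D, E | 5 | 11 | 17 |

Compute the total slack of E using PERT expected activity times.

te_A = (4 + 4·7 + 16)/6 = 48/6 = 8
te_B = (1 + 4·4 + 7)/6 = 24/6 = 4
te_C = (13 + 4·14 + 21)/6 = 90/6 = 15
te_D = (7 + 4·11 + 15)/6 = 66/6 = 11
te_E = (1 + 4·4 + 19)/6 = 36/6 = 6
te_F = (5 + 4·11 + 17)/6 = 66/6 = 11

Forward pass:
ES_A = 0; EF_A = 8
ES_B = 0; EF_B = 4
ES_C = max(EF_A=8, EF_B=4) = 8; EF_C = 8+15 = 23
ES_D = max(EF_B=4, EF_C=23) = 23; EF_D = 23+11 = 34
ES_E = max(EF_A=8, EF_B=4) = 8; EF_E = 8+6 = 14
ES_F = max(EF_D=34, EF_E=14) = 34; EF_F = 34+11 = 45
Expected project duration μ = 45 weeks. Critical path: A → C → D → F.

Backward pass:
LF_F = 45; LS_F = 45−11 = 34
LF_E = LS_F = 34; LS_E = 34−6 = 28
LF_D = LS_F = 34; LS_D = 34−11 = 23
LF_C = LS_D = 23; LS_C = 23−15 = 8
LF_B = min(LS_C=8, LS_D=23, LS_E=28) = 8; LS_B = 8−4 = 4
LF_A = min(LS_C=8, LS_E=28) = 8; LS_A = 8−8 = 0
Slack_E = LS_E − ES_E = 28 − 8 = 20

20 weeks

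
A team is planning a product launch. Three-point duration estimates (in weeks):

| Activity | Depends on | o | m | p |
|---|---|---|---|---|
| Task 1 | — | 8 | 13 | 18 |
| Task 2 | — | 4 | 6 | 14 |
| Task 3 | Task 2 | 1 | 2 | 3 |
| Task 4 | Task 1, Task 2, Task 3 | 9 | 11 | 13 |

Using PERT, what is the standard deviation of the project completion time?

te_Task 1 = (8 + 4·13 + 18)/6 = 78/6 = 13; σ²_Task 1 = ((18−8)/6)² = 2.778
te_Task 2 = (4 + 4·6 + 14)/6 = 42/6 = 7; σ²_Task 2 = ((14−4)/6)² = 2.778
te_Task 3 = (1 + 4·2 + 3)/6 = 12/6 = 2; σ²_Task 3 = ((3−1)/6)² = 0.111
te_Task 4 = (9 + 4·11 + 13)/6 = 66/6 = 11; σ²_Task 4 = ((13−9)/6)² = 0.444

Forward pass:
ES_Task 1 = 0; EF_Task 1 = 13
ES_Task 2 = 0; EF_Task 2 = 7
ES_Task 3 = 7; EF_Task 3 = 7+2 = 9
ES_Task 4 = max(EF_Task 1=13, EF_Task 2=7, EF_Task 3=9) = 13; EF_Task 4 = 13+11 = 24
Expected project duration μ = 24 weeks. Critical path: Task 1 → Task 4.

Variance along critical path = 2.778 + 0.444 = 3.222
σ = √3.222 = 1.795 weeks

1.80 weeks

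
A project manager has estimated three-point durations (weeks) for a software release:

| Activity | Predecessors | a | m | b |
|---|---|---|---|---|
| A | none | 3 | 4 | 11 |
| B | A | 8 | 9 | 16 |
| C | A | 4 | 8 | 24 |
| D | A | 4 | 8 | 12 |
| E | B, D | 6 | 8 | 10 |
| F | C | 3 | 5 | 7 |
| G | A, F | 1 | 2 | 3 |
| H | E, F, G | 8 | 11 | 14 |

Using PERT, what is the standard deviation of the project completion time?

2.24 weeks

te_A = (3 + 4·4 + 11)/6 = 30/6 = 5; σ²_A = ((11−3)/6)² = 1.778
te_B = (8 + 4·9 + 16)/6 = 60/6 = 10; σ²_B = ((16−8)/6)² = 1.778
te_C = (4 + 4·8 + 24)/6 = 60/6 = 10; σ²_C = ((24−4)/6)² = 11.111
te_D = (4 + 4·8 + 12)/6 = 48/6 = 8; σ²_D = ((12−4)/6)² = 1.778
te_E = (6 + 4·8 + 10)/6 = 48/6 = 8; σ²_E = ((10−6)/6)² = 0.444
te_F = (3 + 4·5 + 7)/6 = 30/6 = 5; σ²_F = ((7−3)/6)² = 0.444
te_G = (1 + 4·2 + 3)/6 = 12/6 = 2; σ²_G = ((3−1)/6)² = 0.111
te_H = (8 + 4·11 + 14)/6 = 66/6 = 11; σ²_H = ((14−8)/6)² = 1.000

Forward pass:
ES_A = 0; EF_A = 5
ES_B = 5; EF_B = 5+10 = 15
ES_C = 5; EF_C = 5+10 = 15
ES_D = 5; EF_D = 5+8 = 13
ES_E = max(EF_B=15, EF_D=13) = 15; EF_E = 15+8 = 23
ES_F = 15; EF_F = 15+5 = 20
ES_G = max(EF_A=5, EF_F=20) = 20; EF_G = 20+2 = 22
ES_H = max(EF_E=23, EF_F=20, EF_G=22) = 23; EF_H = 23+11 = 34
Expected project duration μ = 34 weeks. Critical path: A → B → E → H.

Variance along critical path = 1.778 + 1.778 + 0.444 + 1.000 = 5.000
σ = √5.000 = 2.236 weeks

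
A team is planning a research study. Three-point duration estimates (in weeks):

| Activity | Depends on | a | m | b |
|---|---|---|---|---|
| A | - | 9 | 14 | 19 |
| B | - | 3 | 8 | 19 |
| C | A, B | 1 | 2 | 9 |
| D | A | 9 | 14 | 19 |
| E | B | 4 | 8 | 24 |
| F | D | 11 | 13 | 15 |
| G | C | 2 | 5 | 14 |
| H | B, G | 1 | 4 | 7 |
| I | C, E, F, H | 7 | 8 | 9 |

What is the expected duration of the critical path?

49 weeks

te_A = (9 + 4·14 + 19)/6 = 84/6 = 14
te_B = (3 + 4·8 + 19)/6 = 54/6 = 9
te_C = (1 + 4·2 + 9)/6 = 18/6 = 3
te_D = (9 + 4·14 + 19)/6 = 84/6 = 14
te_E = (4 + 4·8 + 24)/6 = 60/6 = 10
te_F = (11 + 4·13 + 15)/6 = 78/6 = 13
te_G = (2 + 4·5 + 14)/6 = 36/6 = 6
te_H = (1 + 4·4 + 7)/6 = 24/6 = 4
te_I = (7 + 4·8 + 9)/6 = 48/6 = 8

Forward pass:
ES_A = 0; EF_A = 14
ES_B = 0; EF_B = 9
ES_C = max(EF_A=14, EF_B=9) = 14; EF_C = 14+3 = 17
ES_D = 14; EF_D = 14+14 = 28
ES_E = 9; EF_E = 9+10 = 19
ES_F = 28; EF_F = 28+13 = 41
ES_G = 17; EF_G = 17+6 = 23
ES_H = max(EF_B=9, EF_G=23) = 23; EF_H = 23+4 = 27
ES_I = max(EF_C=17, EF_E=19, EF_F=41, EF_H=27) = 41; EF_I = 41+8 = 49
Expected project duration μ = 49 weeks. Critical path: A → D → F → I.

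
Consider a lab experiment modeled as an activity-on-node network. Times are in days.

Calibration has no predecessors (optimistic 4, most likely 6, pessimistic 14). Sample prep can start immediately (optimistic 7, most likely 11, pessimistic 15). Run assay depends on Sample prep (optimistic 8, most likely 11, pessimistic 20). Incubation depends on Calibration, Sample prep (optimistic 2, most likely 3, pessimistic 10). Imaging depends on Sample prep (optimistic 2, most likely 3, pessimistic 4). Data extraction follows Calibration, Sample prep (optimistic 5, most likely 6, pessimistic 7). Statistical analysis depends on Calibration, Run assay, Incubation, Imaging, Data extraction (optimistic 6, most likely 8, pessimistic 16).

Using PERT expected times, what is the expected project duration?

32 days

te_Calibration = (4 + 4·6 + 14)/6 = 42/6 = 7
te_Sample prep = (7 + 4·11 + 15)/6 = 66/6 = 11
te_Run assay = (8 + 4·11 + 20)/6 = 72/6 = 12
te_Incubation = (2 + 4·3 + 10)/6 = 24/6 = 4
te_Imaging = (2 + 4·3 + 4)/6 = 18/6 = 3
te_Data extraction = (5 + 4·6 + 7)/6 = 36/6 = 6
te_Statistical analysis = (6 + 4·8 + 16)/6 = 54/6 = 9

Forward pass:
ES_Calibration = 0; EF_Calibration = 7
ES_Sample prep = 0; EF_Sample prep = 11
ES_Run assay = 11; EF_Run assay = 11+12 = 23
ES_Incubation = max(EF_Calibration=7, EF_Sample prep=11) = 11; EF_Incubation = 11+4 = 15
ES_Imaging = 11; EF_Imaging = 11+3 = 14
ES_Data extraction = max(EF_Calibration=7, EF_Sample prep=11) = 11; EF_Data extraction = 11+6 = 17
ES_Statistical analysis = max(EF_Calibration=7, EF_Run assay=23, EF_Incubation=15, EF_Imaging=14, EF_Data extraction=17) = 23; EF_Statistical analysis = 23+9 = 32
Expected project duration μ = 32 days. Critical path: Sample prep → Run assay → Statistical analysis.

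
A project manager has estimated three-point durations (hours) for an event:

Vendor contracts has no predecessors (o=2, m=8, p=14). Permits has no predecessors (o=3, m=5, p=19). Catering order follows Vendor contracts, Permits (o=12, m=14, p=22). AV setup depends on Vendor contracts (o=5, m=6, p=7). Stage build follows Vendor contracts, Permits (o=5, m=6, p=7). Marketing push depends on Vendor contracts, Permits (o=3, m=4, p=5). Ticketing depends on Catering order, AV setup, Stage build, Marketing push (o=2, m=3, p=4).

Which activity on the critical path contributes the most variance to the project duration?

te_Vendor contracts = (2 + 4·8 + 14)/6 = 48/6 = 8; σ²_Vendor contracts = ((14−2)/6)² = 4.000
te_Permits = (3 + 4·5 + 19)/6 = 42/6 = 7; σ²_Permits = ((19−3)/6)² = 7.111
te_Catering order = (12 + 4·14 + 22)/6 = 90/6 = 15; σ²_Catering order = ((22−12)/6)² = 2.778
te_AV setup = (5 + 4·6 + 7)/6 = 36/6 = 6; σ²_AV setup = ((7−5)/6)² = 0.111
te_Stage build = (5 + 4·6 + 7)/6 = 36/6 = 6; σ²_Stage build = ((7−5)/6)² = 0.111
te_Marketing push = (3 + 4·4 + 5)/6 = 24/6 = 4; σ²_Marketing push = ((5−3)/6)² = 0.111
te_Ticketing = (2 + 4·3 + 4)/6 = 18/6 = 3; σ²_Ticketing = ((4−2)/6)² = 0.111

Forward pass:
ES_Vendor contracts = 0; EF_Vendor contracts = 8
ES_Permits = 0; EF_Permits = 7
ES_Catering order = max(EF_Vendor contracts=8, EF_Permits=7) = 8; EF_Catering order = 8+15 = 23
ES_AV setup = 8; EF_AV setup = 8+6 = 14
ES_Stage build = max(EF_Vendor contracts=8, EF_Permits=7) = 8; EF_Stage build = 8+6 = 14
ES_Marketing push = max(EF_Vendor contracts=8, EF_Permits=7) = 8; EF_Marketing push = 8+4 = 12
ES_Ticketing = max(EF_Catering order=23, EF_AV setup=14, EF_Stage build=14, EF_Marketing push=12) = 23; EF_Ticketing = 23+3 = 26
Expected project duration μ = 26 hours. Critical path: Vendor contracts → Catering order → Ticketing.

Variances on critical path: σ²_Vendor contracts=4.000, σ²_Catering order=2.778, σ²_Ticketing=0.111.
Largest is σ²_Vendor contracts = 4.000.

Vendor contracts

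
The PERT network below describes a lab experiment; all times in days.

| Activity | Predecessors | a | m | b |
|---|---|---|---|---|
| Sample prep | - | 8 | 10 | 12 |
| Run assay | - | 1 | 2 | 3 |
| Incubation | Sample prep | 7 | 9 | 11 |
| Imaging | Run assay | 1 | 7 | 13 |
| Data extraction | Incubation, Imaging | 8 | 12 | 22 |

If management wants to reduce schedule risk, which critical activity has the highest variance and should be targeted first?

te_Sample prep = (8 + 4·10 + 12)/6 = 60/6 = 10; σ²_Sample prep = ((12−8)/6)² = 0.444
te_Run assay = (1 + 4·2 + 3)/6 = 12/6 = 2; σ²_Run assay = ((3−1)/6)² = 0.111
te_Incubation = (7 + 4·9 + 11)/6 = 54/6 = 9; σ²_Incubation = ((11−7)/6)² = 0.444
te_Imaging = (1 + 4·7 + 13)/6 = 42/6 = 7; σ²_Imaging = ((13−1)/6)² = 4.000
te_Data extraction = (8 + 4·12 + 22)/6 = 78/6 = 13; σ²_Data extraction = ((22−8)/6)² = 5.444

Forward pass:
ES_Sample prep = 0; EF_Sample prep = 10
ES_Run assay = 0; EF_Run assay = 2
ES_Incubation = 10; EF_Incubation = 10+9 = 19
ES_Imaging = 2; EF_Imaging = 2+7 = 9
ES_Data extraction = max(EF_Incubation=19, EF_Imaging=9) = 19; EF_Data extraction = 19+13 = 32
Expected project duration μ = 32 days. Critical path: Sample prep → Incubation → Data extraction.

Variances on critical path: σ²_Sample prep=0.444, σ²_Incubation=0.444, σ²_Data extraction=5.444.
Largest is σ²_Data extraction = 5.444.

Data extraction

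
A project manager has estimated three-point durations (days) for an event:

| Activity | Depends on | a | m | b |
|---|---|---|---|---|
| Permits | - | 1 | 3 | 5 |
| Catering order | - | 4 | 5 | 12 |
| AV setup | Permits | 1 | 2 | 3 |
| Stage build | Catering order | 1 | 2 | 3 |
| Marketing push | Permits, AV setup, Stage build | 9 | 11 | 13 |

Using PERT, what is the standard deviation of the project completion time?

1.53 days

te_Permits = (1 + 4·3 + 5)/6 = 18/6 = 3; σ²_Permits = ((5−1)/6)² = 0.444
te_Catering order = (4 + 4·5 + 12)/6 = 36/6 = 6; σ²_Catering order = ((12−4)/6)² = 1.778
te_AV setup = (1 + 4·2 + 3)/6 = 12/6 = 2; σ²_AV setup = ((3−1)/6)² = 0.111
te_Stage build = (1 + 4·2 + 3)/6 = 12/6 = 2; σ²_Stage build = ((3−1)/6)² = 0.111
te_Marketing push = (9 + 4·11 + 13)/6 = 66/6 = 11; σ²_Marketing push = ((13−9)/6)² = 0.444

Forward pass:
ES_Permits = 0; EF_Permits = 3
ES_Catering order = 0; EF_Catering order = 6
ES_AV setup = 3; EF_AV setup = 3+2 = 5
ES_Stage build = 6; EF_Stage build = 6+2 = 8
ES_Marketing push = max(EF_Permits=3, EF_AV setup=5, EF_Stage build=8) = 8; EF_Marketing push = 8+11 = 19
Expected project duration μ = 19 days. Critical path: Catering order → Stage build → Marketing push.

Variance along critical path = 1.778 + 0.111 + 0.444 = 2.333
σ = √2.333 = 1.528 days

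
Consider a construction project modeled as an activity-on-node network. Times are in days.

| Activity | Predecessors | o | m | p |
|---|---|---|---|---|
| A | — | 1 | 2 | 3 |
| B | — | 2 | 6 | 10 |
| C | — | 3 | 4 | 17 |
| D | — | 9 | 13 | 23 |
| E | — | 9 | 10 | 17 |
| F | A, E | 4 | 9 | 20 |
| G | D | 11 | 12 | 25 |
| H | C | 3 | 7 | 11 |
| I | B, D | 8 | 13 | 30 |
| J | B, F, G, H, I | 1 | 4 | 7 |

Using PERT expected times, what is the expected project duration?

33 days

te_A = (1 + 4·2 + 3)/6 = 12/6 = 2
te_B = (2 + 4·6 + 10)/6 = 36/6 = 6
te_C = (3 + 4·4 + 17)/6 = 36/6 = 6
te_D = (9 + 4·13 + 23)/6 = 84/6 = 14
te_E = (9 + 4·10 + 17)/6 = 66/6 = 11
te_F = (4 + 4·9 + 20)/6 = 60/6 = 10
te_G = (11 + 4·12 + 25)/6 = 84/6 = 14
te_H = (3 + 4·7 + 11)/6 = 42/6 = 7
te_I = (8 + 4·13 + 30)/6 = 90/6 = 15
te_J = (1 + 4·4 + 7)/6 = 24/6 = 4

Forward pass:
ES_A = 0; EF_A = 2
ES_B = 0; EF_B = 6
ES_C = 0; EF_C = 6
ES_D = 0; EF_D = 14
ES_E = 0; EF_E = 11
ES_F = max(EF_A=2, EF_E=11) = 11; EF_F = 11+10 = 21
ES_G = 14; EF_G = 14+14 = 28
ES_H = 6; EF_H = 6+7 = 13
ES_I = max(EF_B=6, EF_D=14) = 14; EF_I = 14+15 = 29
ES_J = max(EF_B=6, EF_F=21, EF_G=28, EF_H=13, EF_I=29) = 29; EF_J = 29+4 = 33
Expected project duration μ = 33 days. Critical path: D → I → J.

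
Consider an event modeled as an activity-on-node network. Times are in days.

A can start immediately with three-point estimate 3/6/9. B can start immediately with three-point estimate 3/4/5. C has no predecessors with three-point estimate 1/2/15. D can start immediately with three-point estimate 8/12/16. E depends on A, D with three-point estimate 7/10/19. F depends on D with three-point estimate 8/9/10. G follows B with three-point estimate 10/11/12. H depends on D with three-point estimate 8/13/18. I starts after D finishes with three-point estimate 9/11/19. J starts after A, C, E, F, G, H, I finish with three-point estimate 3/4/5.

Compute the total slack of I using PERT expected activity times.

te_A = (3 + 4·6 + 9)/6 = 36/6 = 6
te_B = (3 + 4·4 + 5)/6 = 24/6 = 4
te_C = (1 + 4·2 + 15)/6 = 24/6 = 4
te_D = (8 + 4·12 + 16)/6 = 72/6 = 12
te_E = (7 + 4·10 + 19)/6 = 66/6 = 11
te_F = (8 + 4·9 + 10)/6 = 54/6 = 9
te_G = (10 + 4·11 + 12)/6 = 66/6 = 11
te_H = (8 + 4·13 + 18)/6 = 78/6 = 13
te_I = (9 + 4·11 + 19)/6 = 72/6 = 12
te_J = (3 + 4·4 + 5)/6 = 24/6 = 4

Forward pass:
ES_A = 0; EF_A = 6
ES_B = 0; EF_B = 4
ES_C = 0; EF_C = 4
ES_D = 0; EF_D = 12
ES_E = max(EF_A=6, EF_D=12) = 12; EF_E = 12+11 = 23
ES_F = 12; EF_F = 12+9 = 21
ES_G = 4; EF_G = 4+11 = 15
ES_H = 12; EF_H = 12+13 = 25
ES_I = 12; EF_I = 12+12 = 24
ES_J = max(EF_A=6, EF_C=4, EF_E=23, EF_F=21, EF_G=15, EF_H=25, EF_I=24) = 25; EF_J = 25+4 = 29
Expected project duration μ = 29 days. Critical path: D → H → J.

Backward pass:
LF_J = 29; LS_J = 29−4 = 25
LF_I = LS_J = 25; LS_I = 25−12 = 13
LF_H = LS_J = 25; LS_H = 25−13 = 12
LF_G = LS_J = 25; LS_G = 25−11 = 14
LF_F = LS_J = 25; LS_F = 25−9 = 16
LF_E = LS_J = 25; LS_E = 25−11 = 14
LF_D = min(LS_E=14, LS_F=16, LS_H=12, LS_I=13) = 12; LS_D = 12−12 = 0
LF_C = LS_J = 25; LS_C = 25−4 = 21
LF_B = LS_G = 14; LS_B = 14−4 = 10
LF_A = min(LS_E=14, LS_J=25) = 14; LS_A = 14−6 = 8
Slack_I = LS_I − ES_I = 13 − 12 = 1

1 days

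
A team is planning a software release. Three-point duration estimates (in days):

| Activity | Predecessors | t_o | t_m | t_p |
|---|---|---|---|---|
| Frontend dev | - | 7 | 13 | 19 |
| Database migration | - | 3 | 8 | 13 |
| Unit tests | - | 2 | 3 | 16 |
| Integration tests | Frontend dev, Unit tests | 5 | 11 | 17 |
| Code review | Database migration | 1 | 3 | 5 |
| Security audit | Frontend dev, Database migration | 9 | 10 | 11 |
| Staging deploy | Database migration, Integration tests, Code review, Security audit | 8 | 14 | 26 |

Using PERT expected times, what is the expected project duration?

te_Frontend dev = (7 + 4·13 + 19)/6 = 78/6 = 13
te_Database migration = (3 + 4·8 + 13)/6 = 48/6 = 8
te_Unit tests = (2 + 4·3 + 16)/6 = 30/6 = 5
te_Integration tests = (5 + 4·11 + 17)/6 = 66/6 = 11
te_Code review = (1 + 4·3 + 5)/6 = 18/6 = 3
te_Security audit = (9 + 4·10 + 11)/6 = 60/6 = 10
te_Staging deploy = (8 + 4·14 + 26)/6 = 90/6 = 15

Forward pass:
ES_Frontend dev = 0; EF_Frontend dev = 13
ES_Database migration = 0; EF_Database migration = 8
ES_Unit tests = 0; EF_Unit tests = 5
ES_Integration tests = max(EF_Frontend dev=13, EF_Unit tests=5) = 13; EF_Integration tests = 13+11 = 24
ES_Code review = 8; EF_Code review = 8+3 = 11
ES_Security audit = max(EF_Frontend dev=13, EF_Database migration=8) = 13; EF_Security audit = 13+10 = 23
ES_Staging deploy = max(EF_Database migration=8, EF_Integration tests=24, EF_Code review=11, EF_Security audit=23) = 24; EF_Staging deploy = 24+15 = 39
Expected project duration μ = 39 days. Critical path: Frontend dev → Integration tests → Staging deploy.

39 days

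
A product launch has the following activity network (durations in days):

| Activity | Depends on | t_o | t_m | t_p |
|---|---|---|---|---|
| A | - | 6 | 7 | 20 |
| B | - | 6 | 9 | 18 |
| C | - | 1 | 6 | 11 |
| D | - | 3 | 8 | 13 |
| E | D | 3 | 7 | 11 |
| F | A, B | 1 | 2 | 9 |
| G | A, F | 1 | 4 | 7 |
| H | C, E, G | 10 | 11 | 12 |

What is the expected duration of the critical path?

te_A = (6 + 4·7 + 20)/6 = 54/6 = 9
te_B = (6 + 4·9 + 18)/6 = 60/6 = 10
te_C = (1 + 4·6 + 11)/6 = 36/6 = 6
te_D = (3 + 4·8 + 13)/6 = 48/6 = 8
te_E = (3 + 4·7 + 11)/6 = 42/6 = 7
te_F = (1 + 4·2 + 9)/6 = 18/6 = 3
te_G = (1 + 4·4 + 7)/6 = 24/6 = 4
te_H = (10 + 4·11 + 12)/6 = 66/6 = 11

Forward pass:
ES_A = 0; EF_A = 9
ES_B = 0; EF_B = 10
ES_C = 0; EF_C = 6
ES_D = 0; EF_D = 8
ES_E = 8; EF_E = 8+7 = 15
ES_F = max(EF_A=9, EF_B=10) = 10; EF_F = 10+3 = 13
ES_G = max(EF_A=9, EF_F=13) = 13; EF_G = 13+4 = 17
ES_H = max(EF_C=6, EF_E=15, EF_G=17) = 17; EF_H = 17+11 = 28
Expected project duration μ = 28 days. Critical path: B → F → G → H.

28 days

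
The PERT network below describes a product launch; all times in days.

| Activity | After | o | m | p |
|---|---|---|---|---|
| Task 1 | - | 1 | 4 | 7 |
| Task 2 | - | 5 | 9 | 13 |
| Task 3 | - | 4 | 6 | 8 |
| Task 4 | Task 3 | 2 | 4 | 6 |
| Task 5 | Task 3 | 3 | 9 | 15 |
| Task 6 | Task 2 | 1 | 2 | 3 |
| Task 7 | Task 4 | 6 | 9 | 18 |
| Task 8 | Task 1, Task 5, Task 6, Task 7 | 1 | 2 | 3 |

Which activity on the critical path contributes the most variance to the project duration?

Task 7

te_Task 1 = (1 + 4·4 + 7)/6 = 24/6 = 4; σ²_Task 1 = ((7−1)/6)² = 1.000
te_Task 2 = (5 + 4·9 + 13)/6 = 54/6 = 9; σ²_Task 2 = ((13−5)/6)² = 1.778
te_Task 3 = (4 + 4·6 + 8)/6 = 36/6 = 6; σ²_Task 3 = ((8−4)/6)² = 0.444
te_Task 4 = (2 + 4·4 + 6)/6 = 24/6 = 4; σ²_Task 4 = ((6−2)/6)² = 0.444
te_Task 5 = (3 + 4·9 + 15)/6 = 54/6 = 9; σ²_Task 5 = ((15−3)/6)² = 4.000
te_Task 6 = (1 + 4·2 + 3)/6 = 12/6 = 2; σ²_Task 6 = ((3−1)/6)² = 0.111
te_Task 7 = (6 + 4·9 + 18)/6 = 60/6 = 10; σ²_Task 7 = ((18−6)/6)² = 4.000
te_Task 8 = (1 + 4·2 + 3)/6 = 12/6 = 2; σ²_Task 8 = ((3−1)/6)² = 0.111

Forward pass:
ES_Task 1 = 0; EF_Task 1 = 4
ES_Task 2 = 0; EF_Task 2 = 9
ES_Task 3 = 0; EF_Task 3 = 6
ES_Task 4 = 6; EF_Task 4 = 6+4 = 10
ES_Task 5 = 6; EF_Task 5 = 6+9 = 15
ES_Task 6 = 9; EF_Task 6 = 9+2 = 11
ES_Task 7 = 10; EF_Task 7 = 10+10 = 20
ES_Task 8 = max(EF_Task 1=4, EF_Task 5=15, EF_Task 6=11, EF_Task 7=20) = 20; EF_Task 8 = 20+2 = 22
Expected project duration μ = 22 days. Critical path: Task 3 → Task 4 → Task 7 → Task 8.

Variances on critical path: σ²_Task 3=0.444, σ²_Task 4=0.444, σ²_Task 7=4.000, σ²_Task 8=0.111.
Largest is σ²_Task 7 = 4.000.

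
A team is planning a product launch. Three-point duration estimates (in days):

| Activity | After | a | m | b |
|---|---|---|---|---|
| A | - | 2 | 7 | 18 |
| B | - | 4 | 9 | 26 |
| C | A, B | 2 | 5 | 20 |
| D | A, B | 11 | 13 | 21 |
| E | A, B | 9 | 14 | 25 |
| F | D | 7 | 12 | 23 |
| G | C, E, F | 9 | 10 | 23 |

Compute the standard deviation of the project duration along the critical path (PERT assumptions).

te_A = (2 + 4·7 + 18)/6 = 48/6 = 8; σ²_A = ((18−2)/6)² = 7.111
te_B = (4 + 4·9 + 26)/6 = 66/6 = 11; σ²_B = ((26−4)/6)² = 13.444
te_C = (2 + 4·5 + 20)/6 = 42/6 = 7; σ²_C = ((20−2)/6)² = 9.000
te_D = (11 + 4·13 + 21)/6 = 84/6 = 14; σ²_D = ((21−11)/6)² = 2.778
te_E = (9 + 4·14 + 25)/6 = 90/6 = 15; σ²_E = ((25−9)/6)² = 7.111
te_F = (7 + 4·12 + 23)/6 = 78/6 = 13; σ²_F = ((23−7)/6)² = 7.111
te_G = (9 + 4·10 + 23)/6 = 72/6 = 12; σ²_G = ((23−9)/6)² = 5.444

Forward pass:
ES_A = 0; EF_A = 8
ES_B = 0; EF_B = 11
ES_C = max(EF_A=8, EF_B=11) = 11; EF_C = 11+7 = 18
ES_D = max(EF_A=8, EF_B=11) = 11; EF_D = 11+14 = 25
ES_E = max(EF_A=8, EF_B=11) = 11; EF_E = 11+15 = 26
ES_F = 25; EF_F = 25+13 = 38
ES_G = max(EF_C=18, EF_E=26, EF_F=38) = 38; EF_G = 38+12 = 50
Expected project duration μ = 50 days. Critical path: B → D → F → G.

Variance along critical path = 13.444 + 2.778 + 7.111 + 5.444 = 28.778
σ = √28.778 = 5.364 days

5.36 days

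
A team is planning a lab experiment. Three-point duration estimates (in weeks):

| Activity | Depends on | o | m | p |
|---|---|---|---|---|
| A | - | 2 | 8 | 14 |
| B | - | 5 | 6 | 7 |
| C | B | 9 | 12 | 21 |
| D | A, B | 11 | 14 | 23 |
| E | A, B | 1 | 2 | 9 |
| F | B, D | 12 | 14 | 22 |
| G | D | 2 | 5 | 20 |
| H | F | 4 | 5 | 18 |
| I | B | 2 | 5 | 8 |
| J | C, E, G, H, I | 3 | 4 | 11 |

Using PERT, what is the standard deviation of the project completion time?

4.24 weeks

te_A = (2 + 4·8 + 14)/6 = 48/6 = 8; σ²_A = ((14−2)/6)² = 4.000
te_B = (5 + 4·6 + 7)/6 = 36/6 = 6; σ²_B = ((7−5)/6)² = 0.111
te_C = (9 + 4·12 + 21)/6 = 78/6 = 13; σ²_C = ((21−9)/6)² = 4.000
te_D = (11 + 4·14 + 23)/6 = 90/6 = 15; σ²_D = ((23−11)/6)² = 4.000
te_E = (1 + 4·2 + 9)/6 = 18/6 = 3; σ²_E = ((9−1)/6)² = 1.778
te_F = (12 + 4·14 + 22)/6 = 90/6 = 15; σ²_F = ((22−12)/6)² = 2.778
te_G = (2 + 4·5 + 20)/6 = 42/6 = 7; σ²_G = ((20−2)/6)² = 9.000
te_H = (4 + 4·5 + 18)/6 = 42/6 = 7; σ²_H = ((18−4)/6)² = 5.444
te_I = (2 + 4·5 + 8)/6 = 30/6 = 5; σ²_I = ((8−2)/6)² = 1.000
te_J = (3 + 4·4 + 11)/6 = 30/6 = 5; σ²_J = ((11−3)/6)² = 1.778

Forward pass:
ES_A = 0; EF_A = 8
ES_B = 0; EF_B = 6
ES_C = 6; EF_C = 6+13 = 19
ES_D = max(EF_A=8, EF_B=6) = 8; EF_D = 8+15 = 23
ES_E = max(EF_A=8, EF_B=6) = 8; EF_E = 8+3 = 11
ES_F = max(EF_B=6, EF_D=23) = 23; EF_F = 23+15 = 38
ES_G = 23; EF_G = 23+7 = 30
ES_H = 38; EF_H = 38+7 = 45
ES_I = 6; EF_I = 6+5 = 11
ES_J = max(EF_C=19, EF_E=11, EF_G=30, EF_H=45, EF_I=11) = 45; EF_J = 45+5 = 50
Expected project duration μ = 50 weeks. Critical path: A → D → F → H → J.

Variance along critical path = 4.000 + 4.000 + 2.778 + 5.444 + 1.778 = 18.000
σ = √18.000 = 4.243 weeks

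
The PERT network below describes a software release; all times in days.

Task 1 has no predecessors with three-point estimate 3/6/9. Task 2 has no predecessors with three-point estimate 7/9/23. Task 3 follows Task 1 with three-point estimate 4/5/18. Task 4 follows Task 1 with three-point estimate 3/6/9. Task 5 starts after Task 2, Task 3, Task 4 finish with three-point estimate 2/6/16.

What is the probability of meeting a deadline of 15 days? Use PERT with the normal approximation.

0.074

te_Task 1 = (3 + 4·6 + 9)/6 = 36/6 = 6; σ²_Task 1 = ((9−3)/6)² = 1.000
te_Task 2 = (7 + 4·9 + 23)/6 = 66/6 = 11; σ²_Task 2 = ((23−7)/6)² = 7.111
te_Task 3 = (4 + 4·5 + 18)/6 = 42/6 = 7; σ²_Task 3 = ((18−4)/6)² = 5.444
te_Task 4 = (3 + 4·6 + 9)/6 = 36/6 = 6; σ²_Task 4 = ((9−3)/6)² = 1.000
te_Task 5 = (2 + 4·6 + 16)/6 = 42/6 = 7; σ²_Task 5 = ((16−2)/6)² = 5.444

Forward pass:
ES_Task 1 = 0; EF_Task 1 = 6
ES_Task 2 = 0; EF_Task 2 = 11
ES_Task 3 = 6; EF_Task 3 = 6+7 = 13
ES_Task 4 = 6; EF_Task 4 = 6+6 = 12
ES_Task 5 = max(EF_Task 2=11, EF_Task 3=13, EF_Task 4=12) = 13; EF_Task 5 = 13+7 = 20
Expected project duration μ = 20 days. Critical path: Task 1 → Task 3 → Task 5.

Variance along critical path = 1.000 + 5.444 + 5.444 = 11.889; σ = √11.889 = 3.448 days.
Z = (15 − 20) / 3.448 = -1.450
P(T ≤ 15) = Φ(-1.450) ≈ 0.074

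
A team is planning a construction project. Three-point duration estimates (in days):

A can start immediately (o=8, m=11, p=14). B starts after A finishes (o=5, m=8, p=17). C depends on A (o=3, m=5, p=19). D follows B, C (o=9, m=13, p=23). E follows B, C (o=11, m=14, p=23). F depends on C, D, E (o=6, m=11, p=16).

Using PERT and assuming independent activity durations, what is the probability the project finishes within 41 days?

0.073

te_A = (8 + 4·11 + 14)/6 = 66/6 = 11; σ²_A = ((14−8)/6)² = 1.000
te_B = (5 + 4·8 + 17)/6 = 54/6 = 9; σ²_B = ((17−5)/6)² = 4.000
te_C = (3 + 4·5 + 19)/6 = 42/6 = 7; σ²_C = ((19−3)/6)² = 7.111
te_D = (9 + 4·13 + 23)/6 = 84/6 = 14; σ²_D = ((23−9)/6)² = 5.444
te_E = (11 + 4·14 + 23)/6 = 90/6 = 15; σ²_E = ((23−11)/6)² = 4.000
te_F = (6 + 4·11 + 16)/6 = 66/6 = 11; σ²_F = ((16−6)/6)² = 2.778

Forward pass:
ES_A = 0; EF_A = 11
ES_B = 11; EF_B = 11+9 = 20
ES_C = 11; EF_C = 11+7 = 18
ES_D = max(EF_B=20, EF_C=18) = 20; EF_D = 20+14 = 34
ES_E = max(EF_B=20, EF_C=18) = 20; EF_E = 20+15 = 35
ES_F = max(EF_C=18, EF_D=34, EF_E=35) = 35; EF_F = 35+11 = 46
Expected project duration μ = 46 days. Critical path: A → B → E → F.

Variance along critical path = 1.000 + 4.000 + 4.000 + 2.778 = 11.778; σ = √11.778 = 3.432 days.
Z = (41 − 46) / 3.432 = -1.457
P(T ≤ 41) = Φ(-1.457) ≈ 0.073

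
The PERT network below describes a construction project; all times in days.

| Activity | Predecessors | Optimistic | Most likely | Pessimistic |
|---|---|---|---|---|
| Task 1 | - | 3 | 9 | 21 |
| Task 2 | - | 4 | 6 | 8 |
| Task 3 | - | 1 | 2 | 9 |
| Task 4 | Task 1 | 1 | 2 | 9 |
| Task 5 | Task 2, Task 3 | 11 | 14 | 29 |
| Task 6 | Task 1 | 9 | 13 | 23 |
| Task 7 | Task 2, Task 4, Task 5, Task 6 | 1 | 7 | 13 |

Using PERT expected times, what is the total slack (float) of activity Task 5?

2 days

te_Task 1 = (3 + 4·9 + 21)/6 = 60/6 = 10
te_Task 2 = (4 + 4·6 + 8)/6 = 36/6 = 6
te_Task 3 = (1 + 4·2 + 9)/6 = 18/6 = 3
te_Task 4 = (1 + 4·2 + 9)/6 = 18/6 = 3
te_Task 5 = (11 + 4·14 + 29)/6 = 96/6 = 16
te_Task 6 = (9 + 4·13 + 23)/6 = 84/6 = 14
te_Task 7 = (1 + 4·7 + 13)/6 = 42/6 = 7

Forward pass:
ES_Task 1 = 0; EF_Task 1 = 10
ES_Task 2 = 0; EF_Task 2 = 6
ES_Task 3 = 0; EF_Task 3 = 3
ES_Task 4 = 10; EF_Task 4 = 10+3 = 13
ES_Task 5 = max(EF_Task 2=6, EF_Task 3=3) = 6; EF_Task 5 = 6+16 = 22
ES_Task 6 = 10; EF_Task 6 = 10+14 = 24
ES_Task 7 = max(EF_Task 2=6, EF_Task 4=13, EF_Task 5=22, EF_Task 6=24) = 24; EF_Task 7 = 24+7 = 31
Expected project duration μ = 31 days. Critical path: Task 1 → Task 6 → Task 7.

Backward pass:
LF_Task 7 = 31; LS_Task 7 = 31−7 = 24
LF_Task 6 = LS_Task 7 = 24; LS_Task 6 = 24−14 = 10
LF_Task 5 = LS_Task 7 = 24; LS_Task 5 = 24−16 = 8
LF_Task 4 = LS_Task 7 = 24; LS_Task 4 = 24−3 = 21
LF_Task 3 = LS_Task 5 = 8; LS_Task 3 = 8−3 = 5
LF_Task 2 = min(LS_Task 5=8, LS_Task 7=24) = 8; LS_Task 2 = 8−6 = 2
LF_Task 1 = min(LS_Task 4=21, LS_Task 6=10) = 10; LS_Task 1 = 10−10 = 0
Slack_Task 5 = LS_Task 5 − ES_Task 5 = 8 − 6 = 2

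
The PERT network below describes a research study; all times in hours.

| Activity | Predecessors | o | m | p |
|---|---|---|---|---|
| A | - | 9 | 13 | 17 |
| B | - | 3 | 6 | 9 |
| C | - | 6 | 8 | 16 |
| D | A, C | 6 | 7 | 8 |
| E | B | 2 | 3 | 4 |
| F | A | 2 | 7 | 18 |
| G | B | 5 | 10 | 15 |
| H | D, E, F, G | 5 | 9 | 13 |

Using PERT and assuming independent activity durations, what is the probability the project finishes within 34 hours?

te_A = (9 + 4·13 + 17)/6 = 78/6 = 13; σ²_A = ((17−9)/6)² = 1.778
te_B = (3 + 4·6 + 9)/6 = 36/6 = 6; σ²_B = ((9−3)/6)² = 1.000
te_C = (6 + 4·8 + 16)/6 = 54/6 = 9; σ²_C = ((16−6)/6)² = 2.778
te_D = (6 + 4·7 + 8)/6 = 42/6 = 7; σ²_D = ((8−6)/6)² = 0.111
te_E = (2 + 4·3 + 4)/6 = 18/6 = 3; σ²_E = ((4−2)/6)² = 0.111
te_F = (2 + 4·7 + 18)/6 = 48/6 = 8; σ²_F = ((18−2)/6)² = 7.111
te_G = (5 + 4·10 + 15)/6 = 60/6 = 10; σ²_G = ((15−5)/6)² = 2.778
te_H = (5 + 4·9 + 13)/6 = 54/6 = 9; σ²_H = ((13−5)/6)² = 1.778

Forward pass:
ES_A = 0; EF_A = 13
ES_B = 0; EF_B = 6
ES_C = 0; EF_C = 9
ES_D = max(EF_A=13, EF_C=9) = 13; EF_D = 13+7 = 20
ES_E = 6; EF_E = 6+3 = 9
ES_F = 13; EF_F = 13+8 = 21
ES_G = 6; EF_G = 6+10 = 16
ES_H = max(EF_D=20, EF_E=9, EF_F=21, EF_G=16) = 21; EF_H = 21+9 = 30
Expected project duration μ = 30 hours. Critical path: A → F → H.

Variance along critical path = 1.778 + 7.111 + 1.778 = 10.667; σ = √10.667 = 3.266 hours.
Z = (34 − 30) / 3.266 = 1.225
P(T ≤ 34) = Φ(1.225) ≈ 0.890

0.890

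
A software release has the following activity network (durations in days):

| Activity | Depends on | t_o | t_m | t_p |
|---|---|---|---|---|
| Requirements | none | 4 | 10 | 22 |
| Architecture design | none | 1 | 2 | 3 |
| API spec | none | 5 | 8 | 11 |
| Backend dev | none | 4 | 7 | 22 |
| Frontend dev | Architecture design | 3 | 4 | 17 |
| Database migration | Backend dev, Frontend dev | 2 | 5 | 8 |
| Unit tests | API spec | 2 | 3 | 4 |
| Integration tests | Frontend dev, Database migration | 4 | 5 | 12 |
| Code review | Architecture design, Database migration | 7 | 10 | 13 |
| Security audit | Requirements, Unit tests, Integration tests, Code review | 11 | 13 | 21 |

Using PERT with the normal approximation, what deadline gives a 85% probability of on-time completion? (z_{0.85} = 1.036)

te_Requirements = (4 + 4·10 + 22)/6 = 66/6 = 11; σ²_Requirements = ((22−4)/6)² = 9.000
te_Architecture design = (1 + 4·2 + 3)/6 = 12/6 = 2; σ²_Architecture design = ((3−1)/6)² = 0.111
te_API spec = (5 + 4·8 + 11)/6 = 48/6 = 8; σ²_API spec = ((11−5)/6)² = 1.000
te_Backend dev = (4 + 4·7 + 22)/6 = 54/6 = 9; σ²_Backend dev = ((22−4)/6)² = 9.000
te_Frontend dev = (3 + 4·4 + 17)/6 = 36/6 = 6; σ²_Frontend dev = ((17−3)/6)² = 5.444
te_Database migration = (2 + 4·5 + 8)/6 = 30/6 = 5; σ²_Database migration = ((8−2)/6)² = 1.000
te_Unit tests = (2 + 4·3 + 4)/6 = 18/6 = 3; σ²_Unit tests = ((4−2)/6)² = 0.111
te_Integration tests = (4 + 4·5 + 12)/6 = 36/6 = 6; σ²_Integration tests = ((12−4)/6)² = 1.778
te_Code review = (7 + 4·10 + 13)/6 = 60/6 = 10; σ²_Code review = ((13−7)/6)² = 1.000
te_Security audit = (11 + 4·13 + 21)/6 = 84/6 = 14; σ²_Security audit = ((21−11)/6)² = 2.778

Forward pass:
ES_Requirements = 0; EF_Requirements = 11
ES_Architecture design = 0; EF_Architecture design = 2
ES_API spec = 0; EF_API spec = 8
ES_Backend dev = 0; EF_Backend dev = 9
ES_Frontend dev = 2; EF_Frontend dev = 2+6 = 8
ES_Database migration = max(EF_Backend dev=9, EF_Frontend dev=8) = 9; EF_Database migration = 9+5 = 14
ES_Unit tests = 8; EF_Unit tests = 8+3 = 11
ES_Integration tests = max(EF_Frontend dev=8, EF_Database migration=14) = 14; EF_Integration tests = 14+6 = 20
ES_Code review = max(EF_Architecture design=2, EF_Database migration=14) = 14; EF_Code review = 14+10 = 24
ES_Security audit = max(EF_Requirements=11, EF_Unit tests=11, EF_Integration tests=20, EF_Code review=24) = 24; EF_Security audit = 24+14 = 38
Expected project duration μ = 38 days. Critical path: Backend dev → Database migration → Code review → Security audit.

Variance along critical path = 9.000 + 1.000 + 1.000 + 2.778 = 13.778; σ = 3.712 days.
D = μ + z·σ = 38 + 1.036·3.712 = 41.8 days

41.8 days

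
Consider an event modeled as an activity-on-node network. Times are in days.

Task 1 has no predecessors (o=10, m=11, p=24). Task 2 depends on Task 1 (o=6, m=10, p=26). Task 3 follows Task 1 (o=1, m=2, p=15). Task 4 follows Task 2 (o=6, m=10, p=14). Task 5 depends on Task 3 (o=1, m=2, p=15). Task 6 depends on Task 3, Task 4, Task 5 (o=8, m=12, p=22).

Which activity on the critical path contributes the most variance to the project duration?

Task 2

te_Task 1 = (10 + 4·11 + 24)/6 = 78/6 = 13; σ²_Task 1 = ((24−10)/6)² = 5.444
te_Task 2 = (6 + 4·10 + 26)/6 = 72/6 = 12; σ²_Task 2 = ((26−6)/6)² = 11.111
te_Task 3 = (1 + 4·2 + 15)/6 = 24/6 = 4; σ²_Task 3 = ((15−1)/6)² = 5.444
te_Task 4 = (6 + 4·10 + 14)/6 = 60/6 = 10; σ²_Task 4 = ((14−6)/6)² = 1.778
te_Task 5 = (1 + 4·2 + 15)/6 = 24/6 = 4; σ²_Task 5 = ((15−1)/6)² = 5.444
te_Task 6 = (8 + 4·12 + 22)/6 = 78/6 = 13; σ²_Task 6 = ((22−8)/6)² = 5.444

Forward pass:
ES_Task 1 = 0; EF_Task 1 = 13
ES_Task 2 = 13; EF_Task 2 = 13+12 = 25
ES_Task 3 = 13; EF_Task 3 = 13+4 = 17
ES_Task 4 = 25; EF_Task 4 = 25+10 = 35
ES_Task 5 = 17; EF_Task 5 = 17+4 = 21
ES_Task 6 = max(EF_Task 3=17, EF_Task 4=35, EF_Task 5=21) = 35; EF_Task 6 = 35+13 = 48
Expected project duration μ = 48 days. Critical path: Task 1 → Task 2 → Task 4 → Task 6.

Variances on critical path: σ²_Task 1=5.444, σ²_Task 2=11.111, σ²_Task 4=1.778, σ²_Task 6=5.444.
Largest is σ²_Task 2 = 11.111.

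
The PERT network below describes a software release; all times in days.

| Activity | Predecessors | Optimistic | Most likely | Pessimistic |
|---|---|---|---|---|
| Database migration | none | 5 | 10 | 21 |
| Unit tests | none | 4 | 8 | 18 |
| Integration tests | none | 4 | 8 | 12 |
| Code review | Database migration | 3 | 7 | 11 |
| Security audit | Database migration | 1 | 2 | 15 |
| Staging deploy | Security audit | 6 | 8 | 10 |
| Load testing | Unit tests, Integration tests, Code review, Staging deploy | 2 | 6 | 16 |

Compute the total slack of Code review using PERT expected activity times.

te_Database migration = (5 + 4·10 + 21)/6 = 66/6 = 11
te_Unit tests = (4 + 4·8 + 18)/6 = 54/6 = 9
te_Integration tests = (4 + 4·8 + 12)/6 = 48/6 = 8
te_Code review = (3 + 4·7 + 11)/6 = 42/6 = 7
te_Security audit = (1 + 4·2 + 15)/6 = 24/6 = 4
te_Staging deploy = (6 + 4·8 + 10)/6 = 48/6 = 8
te_Load testing = (2 + 4·6 + 16)/6 = 42/6 = 7

Forward pass:
ES_Database migration = 0; EF_Database migration = 11
ES_Unit tests = 0; EF_Unit tests = 9
ES_Integration tests = 0; EF_Integration tests = 8
ES_Code review = 11; EF_Code review = 11+7 = 18
ES_Security audit = 11; EF_Security audit = 11+4 = 15
ES_Staging deploy = 15; EF_Staging deploy = 15+8 = 23
ES_Load testing = max(EF_Unit tests=9, EF_Integration tests=8, EF_Code review=18, EF_Staging deploy=23) = 23; EF_Load testing = 23+7 = 30
Expected project duration μ = 30 days. Critical path: Database migration → Security audit → Staging deploy → Load testing.

Backward pass:
LF_Load testing = 30; LS_Load testing = 30−7 = 23
LF_Staging deploy = LS_Load testing = 23; LS_Staging deploy = 23−8 = 15
LF_Security audit = LS_Staging deploy = 15; LS_Security audit = 15−4 = 11
LF_Code review = LS_Load testing = 23; LS_Code review = 23−7 = 16
LF_Integration tests = LS_Load testing = 23; LS_Integration tests = 23−8 = 15
LF_Unit tests = LS_Load testing = 23; LS_Unit tests = 23−9 = 14
LF_Database migration = min(LS_Code review=16, LS_Security audit=11) = 11; LS_Database migration = 11−11 = 0
Slack_Code review = LS_Code review − ES_Code review = 16 − 11 = 5

5 days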